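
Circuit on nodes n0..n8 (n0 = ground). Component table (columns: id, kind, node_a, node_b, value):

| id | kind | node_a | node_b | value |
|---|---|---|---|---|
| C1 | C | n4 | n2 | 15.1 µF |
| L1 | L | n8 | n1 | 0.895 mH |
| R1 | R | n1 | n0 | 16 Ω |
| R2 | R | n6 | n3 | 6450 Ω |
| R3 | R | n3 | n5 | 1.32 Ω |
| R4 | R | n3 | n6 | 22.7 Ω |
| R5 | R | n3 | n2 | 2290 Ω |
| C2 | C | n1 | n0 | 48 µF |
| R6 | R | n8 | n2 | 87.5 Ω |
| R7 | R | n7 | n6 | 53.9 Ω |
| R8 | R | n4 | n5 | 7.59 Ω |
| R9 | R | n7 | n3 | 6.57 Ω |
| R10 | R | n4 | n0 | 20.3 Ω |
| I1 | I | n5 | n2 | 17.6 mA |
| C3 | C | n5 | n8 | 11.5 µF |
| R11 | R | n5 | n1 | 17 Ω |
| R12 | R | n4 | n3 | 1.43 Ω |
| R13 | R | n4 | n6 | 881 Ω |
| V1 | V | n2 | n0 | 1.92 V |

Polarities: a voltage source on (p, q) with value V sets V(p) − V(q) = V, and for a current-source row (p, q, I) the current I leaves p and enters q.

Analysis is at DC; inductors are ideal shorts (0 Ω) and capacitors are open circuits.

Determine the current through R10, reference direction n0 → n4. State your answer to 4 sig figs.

0.004028 A

Element admittances at DC:
  Y(C1) = 0.000 S between n4,n2
  L1: short n8↔n1 (DC inductor)
  Y(R1) = 0.06250 S between n1,n0
  Y(R2) = 0.0001550 S between n6,n3
  Y(R3) = 0.7576 S between n3,n5
  Y(R4) = 0.04405 S between n3,n6
  Y(R5) = 0.0004367 S between n3,n2
  Y(C2) = 0.000 S between n1,n0
  Y(R6) = 0.01143 S between n8,n2
  Y(R7) = 0.01855 S between n7,n6
  Y(R8) = 0.1318 S between n4,n5
  Y(R9) = 0.1522 S between n7,n3
  Y(R10) = 0.04926 S between n4,n0
  I1: injects 0.0176 A into n2 (from n5)
  Y(C3) = 0.000 S between n5,n8
  Y(R11) = 0.05882 S between n5,n1
  Y(R12) = 0.6993 S between n4,n3
  Y(R13) = 0.001135 S between n4,n6
  V1: constraint V(n2)−V(n0) = 1.92
Assemble and solve the 10×10 MNA system:
  V(n1)=0.1251  V(n2)=1.920  V(n3)=-0.08584  V(n4)=-0.08177  V(n5)=-0.09075  V(n6)=-0.08576  V(n7)=-0.08583  V(n8)=0.1251
  i(L1)=0.02051  i(V1)=-0.003789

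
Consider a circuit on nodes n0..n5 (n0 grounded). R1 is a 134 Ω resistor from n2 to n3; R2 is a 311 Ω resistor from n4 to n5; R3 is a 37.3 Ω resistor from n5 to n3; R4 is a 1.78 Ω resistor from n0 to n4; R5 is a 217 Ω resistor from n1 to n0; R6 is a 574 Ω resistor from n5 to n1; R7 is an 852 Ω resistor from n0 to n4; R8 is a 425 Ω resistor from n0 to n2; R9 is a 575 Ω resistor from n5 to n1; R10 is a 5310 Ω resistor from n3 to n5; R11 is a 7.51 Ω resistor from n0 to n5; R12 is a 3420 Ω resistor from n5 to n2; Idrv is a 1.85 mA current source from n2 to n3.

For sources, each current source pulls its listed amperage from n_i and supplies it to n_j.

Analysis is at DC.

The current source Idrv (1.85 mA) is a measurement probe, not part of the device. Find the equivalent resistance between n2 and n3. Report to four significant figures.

MNA unknowns: 5 node voltages V₁..V_5
R1: Y=0.007463 on G[2,3]
R2: Y=0.003215 on G[4,5]
R3: Y=0.02681 on G[5,3]
R4: Y=0.5618 on G[0,4]
R5: Y=0.004608 on G[1,0]
R6: Y=0.001742 on G[5,1]
R7: Y=0.001174 on G[0,4]
R8: Y=0.002353 on G[0,2]
R9: Y=0.001739 on G[5,1]
R10: Y=0.0001883 on G[3,5]
R11: Y=0.1332 on G[0,5]
R12: Y=0.0002924 on G[5,2]
Idrv: z[2]−=0.00185, z[3]+=0.00185
solve → V1=0.001234, V2=-0.1686, V3=0.01942, V4=1.629e-05, V5=0.002868

R_eq = 101.6 Ω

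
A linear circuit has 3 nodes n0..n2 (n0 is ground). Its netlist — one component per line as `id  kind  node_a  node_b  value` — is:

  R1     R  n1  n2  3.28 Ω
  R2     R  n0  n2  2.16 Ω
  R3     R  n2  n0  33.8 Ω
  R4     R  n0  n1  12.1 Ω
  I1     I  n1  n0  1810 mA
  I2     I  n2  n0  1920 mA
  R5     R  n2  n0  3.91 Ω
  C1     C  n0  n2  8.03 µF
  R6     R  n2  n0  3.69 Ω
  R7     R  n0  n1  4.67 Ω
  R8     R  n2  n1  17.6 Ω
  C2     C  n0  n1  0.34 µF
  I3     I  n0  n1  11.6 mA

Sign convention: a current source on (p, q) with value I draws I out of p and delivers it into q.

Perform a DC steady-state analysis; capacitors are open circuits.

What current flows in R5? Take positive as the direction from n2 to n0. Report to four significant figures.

-0.6290 A

Apply KCL at each of the 2 non-ground nodes and solve the resulting linear system.
Node n1: branches {R1, R4, I1, R7, R8, C2, I3} → V_1 = -4.082
Node n2: branches {R1, R2, R3, I2, R5, C1, R6, R8} → V_2 = -2.459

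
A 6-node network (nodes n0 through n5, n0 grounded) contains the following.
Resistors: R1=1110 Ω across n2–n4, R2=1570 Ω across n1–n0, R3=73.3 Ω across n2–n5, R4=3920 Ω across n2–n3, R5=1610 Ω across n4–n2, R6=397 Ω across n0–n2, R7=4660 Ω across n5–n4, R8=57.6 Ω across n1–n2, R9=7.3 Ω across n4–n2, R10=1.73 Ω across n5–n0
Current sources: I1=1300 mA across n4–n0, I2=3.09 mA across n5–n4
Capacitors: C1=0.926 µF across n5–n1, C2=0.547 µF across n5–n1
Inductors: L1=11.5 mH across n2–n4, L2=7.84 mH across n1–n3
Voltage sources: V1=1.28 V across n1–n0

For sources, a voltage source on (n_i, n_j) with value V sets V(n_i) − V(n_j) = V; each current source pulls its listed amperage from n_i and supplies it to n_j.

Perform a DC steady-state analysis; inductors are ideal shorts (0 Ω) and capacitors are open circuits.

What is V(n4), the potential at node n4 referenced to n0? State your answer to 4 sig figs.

-37.85 V

Element admittances at DC:
  Y(R1) = 0.0009009 S between n2,n4
  Y(R2) = 0.0006369 S between n1,n0
  Y(R3) = 0.01364 S between n2,n5
  Y(R4) = 0.0002551 S between n2,n3
  Y(R5) = 0.0006211 S between n4,n2
  I1: injects 1.3 A into n0 (from n4)
  Y(R6) = 0.002519 S between n0,n2
  Y(C1) = 0.000 S between n5,n1
  L1: short n2↔n4 (DC inductor)
  Y(C2) = 0.000 S between n5,n1
  Y(R7) = 0.0002146 S between n5,n4
  Y(R8) = 0.01736 S between n1,n2
  L2: short n1↔n3 (DC inductor)
  Y(R9) = 0.1370 S between n4,n2
  I2: injects 0.00309 A into n4 (from n5)
  Y(R10) = 0.5780 S between n5,n0
  V1: constraint V(n1)−V(n0) = 1.28
Assemble and solve the 8×8 MNA system:
  V(n1)=1.280  V(n2)=-37.85  V(n3)=1.280  V(n4)=-37.85  V(n5)=-0.8914
  i(L1)=1.289  i(L2)=0.009983  i(V1)=-0.6902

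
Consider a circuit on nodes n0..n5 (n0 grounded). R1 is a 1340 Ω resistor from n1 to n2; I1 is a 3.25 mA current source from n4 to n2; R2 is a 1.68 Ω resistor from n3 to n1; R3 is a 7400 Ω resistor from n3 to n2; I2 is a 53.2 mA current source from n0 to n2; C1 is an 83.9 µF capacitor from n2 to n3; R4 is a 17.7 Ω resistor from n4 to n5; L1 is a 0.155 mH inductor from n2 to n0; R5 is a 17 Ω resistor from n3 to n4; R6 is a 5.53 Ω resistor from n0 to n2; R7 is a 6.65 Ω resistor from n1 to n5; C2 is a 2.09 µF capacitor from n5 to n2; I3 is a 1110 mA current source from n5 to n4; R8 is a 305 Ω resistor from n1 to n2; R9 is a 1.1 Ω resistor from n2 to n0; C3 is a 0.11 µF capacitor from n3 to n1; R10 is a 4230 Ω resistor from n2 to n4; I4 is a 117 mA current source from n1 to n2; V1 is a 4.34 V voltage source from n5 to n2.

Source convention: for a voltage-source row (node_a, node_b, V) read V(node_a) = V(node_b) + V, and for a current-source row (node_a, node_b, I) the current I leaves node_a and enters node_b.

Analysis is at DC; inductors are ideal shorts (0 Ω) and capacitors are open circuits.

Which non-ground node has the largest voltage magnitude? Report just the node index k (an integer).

4

Apply KCL at each of the 5 non-ground nodes and solve the resulting linear system.
Node n1: branches {R1, R2, R7, R8, C3, I4} → V_1 = 6.546
Node n2: branches {R1, I1, R3, I2, C1, L1, R6, C2, R8, R9, R10, I4, V1} → V_2 = 0.000
Node n3: branches {R2, R3, C1, R5, C3} → V_3 = 7.344
Node n4: branches {I1, R4, R5, I3, R10} → V_4 = 15.44
Node n5: branches {R4, R7, C2, I3, V1} → V_5 = 4.340
Source currents: i(L1)=0.05320, i(V1)=-0.1512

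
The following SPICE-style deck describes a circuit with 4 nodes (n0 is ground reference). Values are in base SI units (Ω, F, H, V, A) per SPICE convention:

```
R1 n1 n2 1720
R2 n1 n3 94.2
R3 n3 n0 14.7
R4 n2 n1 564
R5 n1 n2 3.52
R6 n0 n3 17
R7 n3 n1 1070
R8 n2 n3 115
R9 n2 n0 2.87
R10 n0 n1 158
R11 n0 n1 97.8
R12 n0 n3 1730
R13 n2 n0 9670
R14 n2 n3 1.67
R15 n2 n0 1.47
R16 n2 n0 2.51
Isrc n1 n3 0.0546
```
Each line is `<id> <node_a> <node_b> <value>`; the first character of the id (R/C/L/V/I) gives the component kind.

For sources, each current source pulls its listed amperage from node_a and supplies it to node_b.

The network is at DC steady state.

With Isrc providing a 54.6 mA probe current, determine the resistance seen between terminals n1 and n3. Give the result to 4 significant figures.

R_eq = 4.431 Ω

Apply KCL at each of the 3 non-ground nodes and solve the resulting linear system.
Node n1: branches {R1, R2, R4, R5, R7, R10, R11, Isrc} → V_1 = -0.1747
Node n2: branches {R1, R4, R5, R8, R9, R13, R14, R15, R16} → V_2 = -0.003974
Node n3: branches {R2, R3, R6, R7, R8, R12, R14, Isrc} → V_3 = 0.06721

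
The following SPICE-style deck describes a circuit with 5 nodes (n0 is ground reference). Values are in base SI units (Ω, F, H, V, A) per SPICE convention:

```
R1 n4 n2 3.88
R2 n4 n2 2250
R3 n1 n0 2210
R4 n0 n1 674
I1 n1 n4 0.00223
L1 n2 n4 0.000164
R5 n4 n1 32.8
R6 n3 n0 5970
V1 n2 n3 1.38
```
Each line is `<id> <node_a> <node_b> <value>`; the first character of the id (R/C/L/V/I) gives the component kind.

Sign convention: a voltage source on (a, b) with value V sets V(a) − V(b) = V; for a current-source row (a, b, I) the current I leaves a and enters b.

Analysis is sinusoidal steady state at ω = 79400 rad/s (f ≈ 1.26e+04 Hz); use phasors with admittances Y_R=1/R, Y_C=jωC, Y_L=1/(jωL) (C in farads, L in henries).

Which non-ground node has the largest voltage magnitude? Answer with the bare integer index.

3

Element admittances at ω=79400 rad/s:
  Y(R1) = 0.2577+0.000j S between n4,n2
  Y(R2) = 0.0004444+0.000j S between n4,n2
  Y(R3) = 0.0004525+0.000j S between n1,n0
  Y(R4) = 0.001484+0.000j S between n0,n1
  I1: injects 0.00223 A into n4 (from n1)
  Y(L1) = 0.000-0.07680j S between n2,n4
  Y(R5) = 0.03049+0.000j S between n4,n1
  Y(R6) = 0.0001675+0.000j S between n3,n0
  V1: constraint V(n2)−V(n3) = 1.38
Assemble and solve the 5×5 MNA system:
  V(n1)=0.1035-1.679e-05j  V(n2)=0.1839+0.0001941j  V(n3)=-1.196+0.0001941j  V(n4)=0.1832-1.786e-05j
  i(V1)=-0.0002004+3.251e-08j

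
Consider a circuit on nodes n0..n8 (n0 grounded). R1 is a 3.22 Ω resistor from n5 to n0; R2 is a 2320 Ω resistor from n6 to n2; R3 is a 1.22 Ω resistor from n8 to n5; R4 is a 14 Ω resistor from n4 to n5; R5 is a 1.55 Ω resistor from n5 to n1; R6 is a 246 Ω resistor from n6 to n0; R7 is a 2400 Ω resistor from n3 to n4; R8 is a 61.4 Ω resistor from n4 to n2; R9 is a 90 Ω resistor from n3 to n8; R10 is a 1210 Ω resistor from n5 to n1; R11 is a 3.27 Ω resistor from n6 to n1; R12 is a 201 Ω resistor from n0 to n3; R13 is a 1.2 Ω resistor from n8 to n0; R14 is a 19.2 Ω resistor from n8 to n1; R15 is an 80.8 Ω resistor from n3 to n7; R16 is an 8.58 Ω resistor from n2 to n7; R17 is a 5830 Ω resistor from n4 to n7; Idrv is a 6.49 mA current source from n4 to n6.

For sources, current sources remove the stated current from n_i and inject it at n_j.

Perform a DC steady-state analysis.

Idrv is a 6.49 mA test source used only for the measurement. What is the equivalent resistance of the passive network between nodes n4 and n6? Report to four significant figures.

R_eq = 17.63 Ω

Element admittances at DC:
  Y(R1) = 0.3106 S between n5,n0
  Y(R2) = 0.0004310 S between n6,n2
  Y(R3) = 0.8197 S between n8,n5
  Y(R4) = 0.07143 S between n4,n5
  Y(R5) = 0.6452 S between n5,n1
  Y(R6) = 0.004065 S between n6,n0
  Y(R7) = 0.0004167 S between n3,n4
  Y(R8) = 0.01629 S between n4,n2
  Y(R9) = 0.01111 S between n3,n8
  Y(R10) = 0.0008264 S between n5,n1
  Y(R11) = 0.3058 S between n6,n1
  Y(R12) = 0.004975 S between n0,n3
  Y(R13) = 0.8333 S between n8,n0
  Y(R14) = 0.05208 S between n8,n1
  Y(R15) = 0.01238 S between n3,n7
  Y(R16) = 0.1166 S between n2,n7
  Y(R17) = 0.0001715 S between n4,n7
  Idrv: injects 0.00649 A into n6 (from n4)
Assemble and solve the 8×8 MNA system:
  V(n1)=0.008961  V(n2)=-0.05928  V(n3)=-0.02522  V(n4)=-0.08476  V(n5)=-0.0001209  V(n6)=0.02966  V(n7)=-0.05605  V(n8)=5.093e-05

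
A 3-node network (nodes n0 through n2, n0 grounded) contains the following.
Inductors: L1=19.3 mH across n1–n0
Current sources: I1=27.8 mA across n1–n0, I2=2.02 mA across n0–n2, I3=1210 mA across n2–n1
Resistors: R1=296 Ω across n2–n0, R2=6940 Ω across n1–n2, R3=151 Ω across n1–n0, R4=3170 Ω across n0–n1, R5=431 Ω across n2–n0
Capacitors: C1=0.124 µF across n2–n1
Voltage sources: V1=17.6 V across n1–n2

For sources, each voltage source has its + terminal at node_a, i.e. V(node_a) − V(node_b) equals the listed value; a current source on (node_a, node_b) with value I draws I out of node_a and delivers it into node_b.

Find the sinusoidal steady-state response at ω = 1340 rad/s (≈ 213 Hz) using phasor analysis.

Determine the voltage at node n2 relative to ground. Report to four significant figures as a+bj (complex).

Element admittances at ω=1340 rad/s:
  Y(L1) = 0.000-0.03867j S between n1,n0
  I1: injects 0.0278 A into n0 (from n1)
  I2: injects 0.00202 A into n2 (from n0)
  Y(R1) = 0.003378+0.000j S between n2,n0
  Y(C1) = 0.000+0.0001662j S between n2,n1
  Y(R2) = 0.0001441+0.000j S between n1,n2
  Y(R3) = 0.006623+0.000j S between n1,n0
  Y(R4) = 0.0003155+0.000j S between n0,n1
  Y(R5) = 0.002320+0.000j S between n2,n0
  I3: injects 1.21 A into n1 (from n2)
  V1: constraint V(n1)−V(n2) = 17.6
Assemble and solve the 3×3 MNA system:
  V(n1)=0.5690+1.741j  V(n2)=-17.03+1.741j
  i(V1)=1.108+0.006998j

-17.03+1.741j V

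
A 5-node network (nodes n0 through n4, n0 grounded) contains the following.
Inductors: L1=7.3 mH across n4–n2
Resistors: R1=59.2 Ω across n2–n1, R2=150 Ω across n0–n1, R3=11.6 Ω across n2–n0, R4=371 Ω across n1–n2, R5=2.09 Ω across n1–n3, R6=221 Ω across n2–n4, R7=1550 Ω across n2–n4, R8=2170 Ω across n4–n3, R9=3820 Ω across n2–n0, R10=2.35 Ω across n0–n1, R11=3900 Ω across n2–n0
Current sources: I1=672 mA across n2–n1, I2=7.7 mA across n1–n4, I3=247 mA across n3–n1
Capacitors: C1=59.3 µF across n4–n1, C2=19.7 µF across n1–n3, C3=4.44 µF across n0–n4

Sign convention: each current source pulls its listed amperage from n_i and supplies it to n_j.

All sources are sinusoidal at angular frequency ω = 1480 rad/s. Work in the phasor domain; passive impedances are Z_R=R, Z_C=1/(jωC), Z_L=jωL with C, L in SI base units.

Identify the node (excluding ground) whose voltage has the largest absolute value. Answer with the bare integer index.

Element admittances at ω=1480 rad/s:
  Y(L1) = 0.000-0.09256j S between n4,n2
  Y(R1) = 0.01689+0.000j S between n2,n1
  Y(R2) = 0.006667+0.000j S between n0,n1
  Y(R3) = 0.08621+0.000j S between n2,n0
  I1: injects 0.672 A into n1 (from n2)
  Y(R4) = 0.002695+0.000j S between n1,n2
  Y(R5) = 0.4785+0.000j S between n1,n3
  Y(R6) = 0.004525+0.000j S between n2,n4
  Y(R7) = 0.0006452+0.000j S between n2,n4
  Y(C1) = 0.000+0.08776j S between n4,n1
  Y(R8) = 0.0004608+0.000j S between n4,n3
  Y(C2) = 0.000+0.02916j S between n1,n3
  Y(R9) = 0.0002618+0.000j S between n2,n0
  Y(R10) = 0.4255+0.000j S between n0,n1
  I2: injects 0.0077 A into n4 (from n1)
  Y(R11) = 0.0002564+0.000j S between n2,n0
  Y(C3) = 0.000+0.006571j S between n0,n4
  I3: injects 0.247 A into n1 (from n3)
Assemble and solve the 4×4 MNA system:
  V(n1)=0.1573+0.02621j  V(n2)=-0.2740-0.1527j  V(n3)=-0.3560+0.06391j  V(n4)=0.2913+6.728j

4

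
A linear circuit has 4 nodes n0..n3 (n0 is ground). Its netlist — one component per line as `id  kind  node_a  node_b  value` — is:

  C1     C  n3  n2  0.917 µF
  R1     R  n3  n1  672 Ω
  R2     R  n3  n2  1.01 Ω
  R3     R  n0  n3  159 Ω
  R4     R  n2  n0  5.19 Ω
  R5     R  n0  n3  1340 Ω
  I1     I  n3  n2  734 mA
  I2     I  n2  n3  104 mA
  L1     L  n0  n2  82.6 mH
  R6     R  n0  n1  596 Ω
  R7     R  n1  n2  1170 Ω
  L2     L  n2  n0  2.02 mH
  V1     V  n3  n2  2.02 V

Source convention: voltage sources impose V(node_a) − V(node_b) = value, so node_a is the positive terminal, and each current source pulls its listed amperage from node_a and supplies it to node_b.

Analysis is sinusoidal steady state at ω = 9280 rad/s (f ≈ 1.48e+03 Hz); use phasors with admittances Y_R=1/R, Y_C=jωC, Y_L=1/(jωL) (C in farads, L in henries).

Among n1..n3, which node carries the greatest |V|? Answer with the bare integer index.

MNA unknowns: 3 node voltages V₁..V_3 plus 1 source current (V1)
C1: Y=0.000+0.008510j on G[3,2]
R1: Y=0.001488+0.000j on G[3,1]
R2: Y=0.9901+0.000j on G[3,2]
R3: Y=0.006289+0.000j on G[0,3]
R4: Y=0.1927+0.000j on G[2,0]
R5: Y=0.0007463+0.000j on G[0,3]
I1: z[3]−=0.734, z[2]+=0.734
I2: z[2]−=0.104, z[3]+=0.104
L1: Y=0.000-0.001305j on G[0,2]
R6: Y=0.001678+0.000j on G[0,1]
R7: Y=0.0008547+0.000j on G[1,2]
L2: Y=0.000-0.05335j on G[2,0]
V1: row V3−V2=2.02, i_V1 at 3,2
solve → V1=0.7058-0.01138j, V2=-0.07174-0.01954j, V3=1.948-0.01954j
aux → i_V1=-2.646-0.01704j

3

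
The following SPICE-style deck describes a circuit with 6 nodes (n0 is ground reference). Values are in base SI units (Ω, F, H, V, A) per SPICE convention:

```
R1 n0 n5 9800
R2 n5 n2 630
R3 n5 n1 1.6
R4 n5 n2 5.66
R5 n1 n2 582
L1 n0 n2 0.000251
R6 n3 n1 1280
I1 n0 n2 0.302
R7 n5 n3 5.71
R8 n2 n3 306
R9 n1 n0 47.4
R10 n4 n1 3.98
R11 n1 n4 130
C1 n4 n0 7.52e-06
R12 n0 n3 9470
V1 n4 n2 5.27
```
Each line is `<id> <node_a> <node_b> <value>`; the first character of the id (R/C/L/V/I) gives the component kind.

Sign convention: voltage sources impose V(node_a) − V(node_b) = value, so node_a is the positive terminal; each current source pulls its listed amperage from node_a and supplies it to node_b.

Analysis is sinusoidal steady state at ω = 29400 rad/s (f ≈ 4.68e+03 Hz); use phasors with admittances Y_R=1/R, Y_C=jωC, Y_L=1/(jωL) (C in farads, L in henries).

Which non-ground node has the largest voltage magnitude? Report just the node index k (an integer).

MNA unknowns: 5 node voltages V₁..V_5 plus 1 source current (V1)
R1: Y=0.0001020+0.000j on G[0,5]
R2: Y=0.001587+0.000j on G[5,2]
R3: Y=0.6250+0.000j on G[5,1]
R4: Y=0.1767+0.000j on G[5,2]
R5: Y=0.001718+0.000j on G[1,2]
L1: Y=0.000-0.1355j on G[0,2]
R6: Y=0.0007813+0.000j on G[3,1]
I1: z[0]−=0.302, z[2]+=0.302
R7: Y=0.1751+0.000j on G[5,3]
R8: Y=0.003268+0.000j on G[2,3]
R9: Y=0.02110+0.000j on G[1,0]
R10: Y=0.2513+0.000j on G[4,1]
R11: Y=0.007692+0.000j on G[1,4]
C1: Y=0.000+0.2211j on G[4,0]
R12: Y=0.0001056+0.000j on G[0,3]
V1: row V4−V2=5.27, i_V1 at 4,2
solve → V1=-8.436-5.348j, V2=-12.28-5.631j, V3=-9.344-5.411j, V4=-7.014-5.631j, V5=-9.299-5.410j
aux → i_V1=-1.613+1.624j

2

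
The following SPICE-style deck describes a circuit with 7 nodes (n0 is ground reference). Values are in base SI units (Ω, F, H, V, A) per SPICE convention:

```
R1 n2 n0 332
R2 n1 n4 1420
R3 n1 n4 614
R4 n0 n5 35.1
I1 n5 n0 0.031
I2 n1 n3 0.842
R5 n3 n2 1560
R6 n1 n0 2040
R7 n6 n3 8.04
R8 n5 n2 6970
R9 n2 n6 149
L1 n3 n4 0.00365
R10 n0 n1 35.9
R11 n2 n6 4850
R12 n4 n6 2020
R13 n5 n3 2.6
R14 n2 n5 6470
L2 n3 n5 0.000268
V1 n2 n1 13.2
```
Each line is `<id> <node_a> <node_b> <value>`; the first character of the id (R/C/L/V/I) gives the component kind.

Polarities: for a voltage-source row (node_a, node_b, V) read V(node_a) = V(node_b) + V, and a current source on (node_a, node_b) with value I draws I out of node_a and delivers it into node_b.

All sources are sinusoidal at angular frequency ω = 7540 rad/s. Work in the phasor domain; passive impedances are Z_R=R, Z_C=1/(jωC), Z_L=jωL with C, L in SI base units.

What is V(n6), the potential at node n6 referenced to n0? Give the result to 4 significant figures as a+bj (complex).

Element admittances at ω=7540 rad/s:
  Y(R1) = 0.003012+0.000j S between n2,n0
  Y(R2) = 0.0007042+0.000j S between n1,n4
  Y(R3) = 0.001629+0.000j S between n1,n4
  Y(R4) = 0.02849+0.000j S between n0,n5
  I1: injects 0.031 A into n0 (from n5)
  I2: injects 0.842 A into n3 (from n1)
  Y(R5) = 0.0006410+0.000j S between n3,n2
  Y(R6) = 0.0004902+0.000j S between n1,n0
  Y(R7) = 0.1244+0.000j S between n6,n3
  Y(R8) = 0.0001435+0.000j S between n5,n2
  Y(R9) = 0.006711+0.000j S between n2,n6
  Y(L1) = 0.000-0.03634j S between n3,n4
  Y(R10) = 0.02786+0.000j S between n0,n1
  Y(R11) = 0.0002062+0.000j S between n2,n6
  Y(R12) = 0.0004950+0.000j S between n4,n6
  Y(R13) = 0.3846+0.000j S between n5,n3
  Y(R14) = 0.0001546+0.000j S between n2,n5
  Y(L2) = 0.000-0.4949j S between n3,n5
  V1: constraint V(n2)−V(n1) = 13.2
Assemble and solve the 7×7 MNA system:
  V(n1)=-19.23+0.01927j  V(n2)=-6.033+0.01927j  V(n3)=19.24+0.6971j  V(n4)=19.10-1.780j  V(n5)=18.68-0.02121j  V(n6)=17.92+0.6523j
  i(V1)=0.2074+0.004743j

17.92+0.6523j V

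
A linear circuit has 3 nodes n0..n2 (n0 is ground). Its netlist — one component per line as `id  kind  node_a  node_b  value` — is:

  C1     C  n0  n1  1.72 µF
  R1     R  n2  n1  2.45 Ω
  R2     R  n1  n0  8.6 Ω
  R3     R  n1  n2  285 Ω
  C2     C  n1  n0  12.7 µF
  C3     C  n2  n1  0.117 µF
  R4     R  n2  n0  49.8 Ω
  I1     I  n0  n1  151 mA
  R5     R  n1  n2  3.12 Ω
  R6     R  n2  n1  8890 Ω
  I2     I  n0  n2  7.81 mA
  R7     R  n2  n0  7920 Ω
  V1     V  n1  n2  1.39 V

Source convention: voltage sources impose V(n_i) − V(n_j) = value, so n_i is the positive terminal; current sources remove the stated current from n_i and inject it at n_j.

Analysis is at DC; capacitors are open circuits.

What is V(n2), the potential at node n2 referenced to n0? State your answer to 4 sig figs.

-0.02065 V

MNA unknowns: 2 node voltages V₁..V_2 plus 1 source current (V1)
C1: Y=0.000 on G[0,1]
R1: Y=0.4082 on G[2,1]
R2: Y=0.1163 on G[1,0]
R3: Y=0.003509 on G[1,2]
C2: Y=0.000 on G[1,0]
C3: Y=0.000 on G[2,1]
R4: Y=0.02008 on G[2,0]
I1: z[0]−=0.151, z[1]+=0.151
R5: Y=0.3205 on G[1,2]
R6: Y=0.0001125 on G[2,1]
I2: z[0]−=0.00781, z[2]+=0.00781
R7: Y=0.0001263 on G[2,0]
V1: row V1−V2=1.39, i_V1 at 1,2
solve → V1=1.369, V2=-0.02065
aux → i_V1=-1.026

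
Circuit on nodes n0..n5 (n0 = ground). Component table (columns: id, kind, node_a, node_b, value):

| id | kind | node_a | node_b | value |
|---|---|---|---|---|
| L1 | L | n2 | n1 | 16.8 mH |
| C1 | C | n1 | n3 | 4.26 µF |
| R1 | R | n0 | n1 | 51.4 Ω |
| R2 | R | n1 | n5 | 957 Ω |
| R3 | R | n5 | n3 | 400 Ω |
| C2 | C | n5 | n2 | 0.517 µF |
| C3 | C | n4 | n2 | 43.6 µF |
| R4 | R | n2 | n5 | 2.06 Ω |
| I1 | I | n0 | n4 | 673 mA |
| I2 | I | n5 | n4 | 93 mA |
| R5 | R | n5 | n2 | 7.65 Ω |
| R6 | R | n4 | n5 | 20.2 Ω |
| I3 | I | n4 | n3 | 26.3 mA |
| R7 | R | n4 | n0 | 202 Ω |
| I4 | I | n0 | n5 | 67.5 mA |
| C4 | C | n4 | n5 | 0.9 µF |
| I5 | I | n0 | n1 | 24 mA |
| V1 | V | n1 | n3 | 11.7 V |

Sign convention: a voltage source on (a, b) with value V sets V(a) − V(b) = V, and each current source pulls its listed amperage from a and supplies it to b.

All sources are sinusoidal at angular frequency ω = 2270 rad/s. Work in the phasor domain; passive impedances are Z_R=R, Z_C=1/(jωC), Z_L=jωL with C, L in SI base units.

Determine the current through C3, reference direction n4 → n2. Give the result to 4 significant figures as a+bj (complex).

0.4742+0.1570j A

MNA unknowns: 5 node voltages V₁..V_5 plus 1 source current (V1)
L1: Y=0.000-0.02622j on G[2,1]
C1: Y=0.000+0.009670j on G[1,3]
R1: Y=0.01946+0.000j on G[0,1]
R2: Y=0.001045+0.000j on G[1,5]
R3: Y=0.002500+0.000j on G[5,3]
C2: Y=0.000+0.001174j on G[5,2]
C3: Y=0.000+0.09897j on G[4,2]
R4: Y=0.4854+0.000j on G[2,5]
I1: z[0]−=0.673, z[4]+=0.673
I2: z[5]−=0.093, z[4]+=0.093
R5: Y=0.1307+0.000j on G[5,2]
R6: Y=0.04950+0.000j on G[4,5]
I3: z[4]−=0.0263, z[3]+=0.0263
R7: Y=0.004950+0.000j on G[4,0]
I4: z[0]−=0.0675, z[5]+=0.0675
C4: Y=0.000+0.002043j on G[4,5]
I5: z[0]−=0.024, z[1]+=0.024
V1: row V1−V3=11.7, i_V1 at 1,3
solve → V1=30.08-2.814j, V2=34.63+15.85j, V3=18.38-2.814j, V4=36.22+11.06j, V5=34.65+15.40j
aux → i_V1=-0.06699-0.1587j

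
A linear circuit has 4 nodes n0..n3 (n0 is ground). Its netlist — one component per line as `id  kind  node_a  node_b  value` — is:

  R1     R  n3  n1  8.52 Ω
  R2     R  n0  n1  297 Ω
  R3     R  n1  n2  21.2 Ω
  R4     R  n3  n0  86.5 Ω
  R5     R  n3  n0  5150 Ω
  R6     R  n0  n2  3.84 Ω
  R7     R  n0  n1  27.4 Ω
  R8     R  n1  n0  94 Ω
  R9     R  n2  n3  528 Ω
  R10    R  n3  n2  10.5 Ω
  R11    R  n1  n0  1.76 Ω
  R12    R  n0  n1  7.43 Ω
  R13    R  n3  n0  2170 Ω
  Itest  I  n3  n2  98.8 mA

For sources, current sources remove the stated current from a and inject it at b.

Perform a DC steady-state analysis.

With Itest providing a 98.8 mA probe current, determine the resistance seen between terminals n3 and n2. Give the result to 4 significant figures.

R_eq = 5.470 Ω

Element admittances at DC:
  Y(R1) = 0.1174 S between n3,n1
  Y(R2) = 0.003367 S between n0,n1
  Y(R3) = 0.04717 S between n1,n2
  Y(R4) = 0.01156 S between n3,n0
  Y(R5) = 0.0001942 S between n3,n0
  Y(R6) = 0.2604 S between n0,n2
  Y(R7) = 0.03650 S between n0,n1
  Y(R8) = 0.01064 S between n1,n0
  Y(R9) = 0.001894 S between n2,n3
  Y(R10) = 0.09524 S between n3,n2
  Y(R11) = 0.5682 S between n1,n0
  Y(R12) = 0.1346 S between n0,n1
  Y(R13) = 0.0004608 S between n3,n0
  Itest: injects 0.0988 A into n2 (from n3)
Assemble and solve the 3×3 MNA system:
  V(n1)=-0.04332  V(n2)=0.1439  V(n3)=-0.3966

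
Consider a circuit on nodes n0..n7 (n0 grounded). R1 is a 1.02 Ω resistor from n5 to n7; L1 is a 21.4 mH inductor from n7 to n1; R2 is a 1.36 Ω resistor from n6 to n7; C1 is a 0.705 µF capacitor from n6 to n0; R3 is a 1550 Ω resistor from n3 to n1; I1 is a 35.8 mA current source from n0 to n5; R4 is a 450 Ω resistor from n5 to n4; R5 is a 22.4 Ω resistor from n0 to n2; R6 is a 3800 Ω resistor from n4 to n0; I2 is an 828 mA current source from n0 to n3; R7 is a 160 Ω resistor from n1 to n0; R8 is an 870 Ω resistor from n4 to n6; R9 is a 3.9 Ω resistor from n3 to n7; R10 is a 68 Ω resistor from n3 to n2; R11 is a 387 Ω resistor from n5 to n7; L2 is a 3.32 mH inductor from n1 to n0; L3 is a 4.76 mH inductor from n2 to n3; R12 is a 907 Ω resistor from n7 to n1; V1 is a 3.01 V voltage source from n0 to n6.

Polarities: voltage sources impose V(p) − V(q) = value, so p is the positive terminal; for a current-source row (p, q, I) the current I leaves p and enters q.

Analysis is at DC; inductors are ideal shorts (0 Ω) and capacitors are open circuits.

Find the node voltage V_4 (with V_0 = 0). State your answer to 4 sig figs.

-0.9309 V

Apply KCL at each of the 7 non-ground nodes and solve the resulting linear system.
Node n1: branches {L1, R3, R7, L2, R12} → V_1 = 0.000
Node n2: branches {R5, R10, L3} → V_2 = 2.744
Node n3: branches {R3, I2, R9, R10, L3} → V_3 = 2.744
Node n4: branches {R4, R6, R8} → V_4 = -0.9309
Node n5: branches {R1, I1, R4, R11} → V_5 = 0.03424
Node n6: branches {R2, C1, R8, V1} → V_6 = -3.010
Node n7: branches {R1, L1, R2, R9, R11, R12} → V_7 = 0.000
Source currents: i(L1)=-1.476, i(L2)=-1.474, i(L3)=-0.1225, i(V1)=-2.216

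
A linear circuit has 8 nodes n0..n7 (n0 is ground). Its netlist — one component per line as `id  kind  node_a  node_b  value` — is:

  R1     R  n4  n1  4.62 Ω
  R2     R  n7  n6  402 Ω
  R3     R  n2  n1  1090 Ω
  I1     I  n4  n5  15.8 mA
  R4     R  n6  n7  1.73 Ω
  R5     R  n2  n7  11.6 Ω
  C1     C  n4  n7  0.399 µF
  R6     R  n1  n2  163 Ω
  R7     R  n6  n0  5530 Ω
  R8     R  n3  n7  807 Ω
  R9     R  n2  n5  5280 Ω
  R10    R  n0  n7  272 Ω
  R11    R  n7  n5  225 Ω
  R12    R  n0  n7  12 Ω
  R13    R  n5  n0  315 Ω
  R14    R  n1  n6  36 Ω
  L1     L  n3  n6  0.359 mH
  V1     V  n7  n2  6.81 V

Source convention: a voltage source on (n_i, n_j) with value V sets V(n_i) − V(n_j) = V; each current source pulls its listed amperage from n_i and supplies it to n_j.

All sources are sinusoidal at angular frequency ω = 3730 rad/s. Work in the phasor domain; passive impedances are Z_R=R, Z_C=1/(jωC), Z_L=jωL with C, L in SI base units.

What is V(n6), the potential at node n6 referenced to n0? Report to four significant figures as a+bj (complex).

-0.1525+0.003970j V

Apply KCL at each of the 7 non-ground nodes and solve the resulting linear system.
Node n1: branches {R1, R3, R6, R14} → V_1 = -1.963+0.08732j
Node n2: branches {R3, R5, R6, R9, V1} → V_2 = -6.876-8.076e-06j
Node n3: branches {R8, L1} → V_3 = -0.1525+0.004113j
Node n4: branches {R1, I1, C1} → V_4 = -2.035+0.1009j
Node n5: branches {I1, R9, R11, R13} → V_5 = 1.819-4.793e-06j
Node n6: branches {R2, R4, R7, R14, L1} → V_6 = -0.1525+0.003970j
Node n7: branches {R2, R4, R5, C1, R8, R10, R11, R12, V1} → V_7 = -0.06605-8.076e-06j
Source currents: i(V1)=-0.6234-0.0006158j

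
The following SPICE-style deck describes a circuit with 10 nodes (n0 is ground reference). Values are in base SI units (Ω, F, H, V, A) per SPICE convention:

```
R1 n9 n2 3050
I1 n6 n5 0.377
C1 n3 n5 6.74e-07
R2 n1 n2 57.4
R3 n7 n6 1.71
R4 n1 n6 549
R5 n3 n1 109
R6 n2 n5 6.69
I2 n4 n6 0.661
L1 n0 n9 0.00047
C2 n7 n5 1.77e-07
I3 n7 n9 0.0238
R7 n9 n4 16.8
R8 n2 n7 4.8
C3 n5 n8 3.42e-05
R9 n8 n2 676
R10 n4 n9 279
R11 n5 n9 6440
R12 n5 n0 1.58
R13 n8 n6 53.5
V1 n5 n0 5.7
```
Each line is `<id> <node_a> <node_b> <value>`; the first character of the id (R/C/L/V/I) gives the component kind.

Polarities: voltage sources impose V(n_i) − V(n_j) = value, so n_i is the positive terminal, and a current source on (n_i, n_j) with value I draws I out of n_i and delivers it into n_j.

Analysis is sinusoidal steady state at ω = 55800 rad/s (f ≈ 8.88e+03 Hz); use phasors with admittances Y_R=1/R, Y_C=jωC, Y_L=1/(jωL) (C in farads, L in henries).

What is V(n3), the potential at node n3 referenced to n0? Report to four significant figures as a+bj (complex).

Element admittances at ω=55800 rad/s:
  Y(R1) = 0.0003279+0.000j S between n9,n2
  I1: injects 0.377 A into n5 (from n6)
  Y(C1) = 0.000+0.03761j S between n3,n5
  Y(R2) = 0.01742+0.000j S between n1,n2
  Y(R3) = 0.5848+0.000j S between n7,n6
  Y(R4) = 0.001821+0.000j S between n1,n6
  Y(R5) = 0.009174+0.000j S between n3,n1
  Y(R6) = 0.1495+0.000j S between n2,n5
  I2: injects 0.661 A into n6 (from n4)
  Y(L1) = 0.000-0.03813j S between n0,n9
  Y(C2) = 0.000+0.009877j S between n7,n5
  I3: injects 0.0238 A into n9 (from n7)
  Y(R7) = 0.05952+0.000j S between n9,n4
  Y(R8) = 0.2083+0.000j S between n2,n7
  Y(C3) = 0.000+1.908j S between n5,n8
  Y(R9) = 0.001479+0.000j S between n8,n2
  Y(R10) = 0.003584+0.000j S between n4,n9
  Y(R11) = 0.0001553+0.000j S between n5,n9
  Y(R12) = 0.6329+0.000j S between n5,n0
  Y(R13) = 0.01869+0.000j S between n8,n6
  V1: constraint V(n5)−V(n0) = 5.7
Assemble and solve the 10×10 MNA system:
  V(n1)=6.673-0.1903j  V(n2)=7.001-0.1614j  V(n3)=5.711-0.2347j  V(n4)=-10.68-16.63j  V(n5)=5.700+0.000j  V(n6)=8.378-0.2428j  V(n7)=7.983-0.2499j  V(n8)=5.698-0.02726j  V(n9)=-0.2093-16.63j
  i(V1)=-2.974-0.007979j

5.711-0.2347j V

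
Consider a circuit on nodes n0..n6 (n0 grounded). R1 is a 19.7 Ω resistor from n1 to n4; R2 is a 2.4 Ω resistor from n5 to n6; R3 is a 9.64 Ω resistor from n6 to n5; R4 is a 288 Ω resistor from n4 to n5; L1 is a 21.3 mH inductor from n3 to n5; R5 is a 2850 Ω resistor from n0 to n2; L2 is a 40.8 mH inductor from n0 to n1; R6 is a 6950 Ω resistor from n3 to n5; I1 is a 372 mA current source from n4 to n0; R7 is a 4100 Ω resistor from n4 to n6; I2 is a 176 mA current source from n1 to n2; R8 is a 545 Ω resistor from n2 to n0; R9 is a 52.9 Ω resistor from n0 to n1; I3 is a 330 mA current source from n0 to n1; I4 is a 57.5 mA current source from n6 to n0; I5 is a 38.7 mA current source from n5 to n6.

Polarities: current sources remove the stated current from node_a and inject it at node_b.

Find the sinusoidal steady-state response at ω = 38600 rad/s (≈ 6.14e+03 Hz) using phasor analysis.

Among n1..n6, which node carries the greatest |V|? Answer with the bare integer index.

Apply KCL at each of the 6 non-ground nodes and solve the resulting linear system.
Node n1: branches {R1, L2, I2, R9, I3} → V_1 = -14.56-0.4890j
Node n2: branches {R5, I2, R8} → V_2 = 80.52+0.000j
Node n3: branches {L1, R6} → V_3 = -38.49-0.4890j
Node n4: branches {R1, R4, I1, R7} → V_4 = -23.02-0.4890j
Node n5: branches {R2, R3, R4, L1, R6, I5} → V_5 = -38.49-0.4890j
Node n6: branches {R2, R3, R7, I4, I5} → V_6 = -38.52-0.4890j

2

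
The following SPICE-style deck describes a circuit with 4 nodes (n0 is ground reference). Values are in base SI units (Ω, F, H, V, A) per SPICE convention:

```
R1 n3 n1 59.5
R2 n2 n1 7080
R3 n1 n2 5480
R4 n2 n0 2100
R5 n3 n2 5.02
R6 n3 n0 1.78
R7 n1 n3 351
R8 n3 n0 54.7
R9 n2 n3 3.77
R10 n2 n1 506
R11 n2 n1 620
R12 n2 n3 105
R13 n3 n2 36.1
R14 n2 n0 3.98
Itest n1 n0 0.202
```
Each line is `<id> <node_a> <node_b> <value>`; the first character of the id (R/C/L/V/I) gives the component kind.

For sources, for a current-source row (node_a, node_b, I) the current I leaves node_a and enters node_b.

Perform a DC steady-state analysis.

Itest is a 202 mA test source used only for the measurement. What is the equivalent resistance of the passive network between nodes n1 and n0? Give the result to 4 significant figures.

MNA unknowns: 3 node voltages V₁..V_3
R1: Y=0.01681 on G[3,1]
R2: Y=0.0001412 on G[2,1]
R3: Y=0.0001825 on G[1,2]
R4: Y=0.0004762 on G[2,0]
R5: Y=0.1992 on G[3,2]
R6: Y=0.5618 on G[3,0]
R7: Y=0.002849 on G[1,3]
R8: Y=0.01828 on G[3,0]
R9: Y=0.2653 on G[2,3]
R10: Y=0.001976 on G[2,1]
R11: Y=0.001613 on G[2,1]
R12: Y=0.009524 on G[2,3]
R13: Y=0.02770 on G[3,2]
R14: Y=0.2513 on G[2,0]
Itest: z[1]−=0.202, z[0]+=0.202
solve → V1=-8.819, V2=-0.2146, V3=-0.2551

R_eq = 43.66 Ω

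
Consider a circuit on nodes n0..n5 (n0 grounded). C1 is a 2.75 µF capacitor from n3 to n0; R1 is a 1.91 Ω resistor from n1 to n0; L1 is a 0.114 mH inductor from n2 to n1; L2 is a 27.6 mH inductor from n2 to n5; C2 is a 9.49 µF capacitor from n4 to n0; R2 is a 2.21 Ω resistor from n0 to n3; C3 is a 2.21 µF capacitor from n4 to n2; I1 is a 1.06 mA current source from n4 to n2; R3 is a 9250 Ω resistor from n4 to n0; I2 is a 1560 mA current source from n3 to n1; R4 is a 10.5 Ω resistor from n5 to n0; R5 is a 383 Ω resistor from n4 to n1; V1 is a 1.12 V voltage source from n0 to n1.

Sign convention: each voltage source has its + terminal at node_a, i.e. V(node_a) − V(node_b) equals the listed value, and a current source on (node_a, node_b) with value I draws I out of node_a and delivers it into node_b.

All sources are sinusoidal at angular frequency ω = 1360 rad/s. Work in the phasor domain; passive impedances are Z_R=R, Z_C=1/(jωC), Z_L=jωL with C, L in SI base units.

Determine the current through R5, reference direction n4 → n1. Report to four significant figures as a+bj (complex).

Element admittances at ω=1360 rad/s:
  Y(C1) = 0.000+0.003740j S between n3,n0
  Y(R1) = 0.5236+0.000j S between n1,n0
  Y(L1) = 0.000-6.450j S between n2,n1
  Y(L2) = 0.000-0.02664j S between n2,n5
  Y(C2) = 0.000+0.01291j S between n4,n0
  Y(R2) = 0.4525+0.000j S between n0,n3
  Y(C3) = 0.000+0.003006j S between n4,n2
  I1: injects 0.00106 A into n2 (from n4)
  Y(R3) = 0.0001081+0.000j S between n4,n0
  I2: injects 1.56 A into n1 (from n3)
  Y(R4) = 0.09524+0.000j S between n5,n0
  Y(R5) = 0.002611+0.000j S between n4,n1
  V1: constraint V(n0)−V(n1) = 1.12
Assemble and solve the 6×6 MNA system:
  V(n1)=-1.120+0.000j  V(n2)=-1.116+0.001259j  V(n3)=-3.447+0.02849j  V(n4)=-0.2465+0.2085j  V(n5)=-0.08067+0.2896j
  i(V1)=-2.157+0.02443j

0.002281+0.0005444j A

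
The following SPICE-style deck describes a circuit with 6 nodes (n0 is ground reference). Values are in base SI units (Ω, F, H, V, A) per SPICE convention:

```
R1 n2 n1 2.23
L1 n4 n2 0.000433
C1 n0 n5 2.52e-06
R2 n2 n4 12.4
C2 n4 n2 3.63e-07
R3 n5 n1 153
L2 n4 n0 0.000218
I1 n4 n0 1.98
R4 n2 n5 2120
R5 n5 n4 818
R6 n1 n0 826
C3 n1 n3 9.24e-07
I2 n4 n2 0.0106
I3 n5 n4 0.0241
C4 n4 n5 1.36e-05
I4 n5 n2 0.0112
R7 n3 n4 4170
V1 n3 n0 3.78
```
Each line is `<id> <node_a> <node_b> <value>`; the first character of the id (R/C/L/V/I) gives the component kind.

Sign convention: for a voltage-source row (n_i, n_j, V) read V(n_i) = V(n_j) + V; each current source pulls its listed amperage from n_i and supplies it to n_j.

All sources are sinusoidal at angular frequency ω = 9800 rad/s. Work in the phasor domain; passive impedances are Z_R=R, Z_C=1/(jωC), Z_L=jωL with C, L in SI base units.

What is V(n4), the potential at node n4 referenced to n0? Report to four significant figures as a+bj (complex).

-0.1012-4.500j V

Apply KCL at each of the 5 non-ground nodes and solve the resulting linear system.
Node n1: branches {R1, R3, R6, C3} → V_1 = -0.3939-4.386j
Node n2: branches {R1, L1, R2, C2, R4, I2, I4} → V_2 = -0.3102-4.495j
Node n3: branches {C3, R7, V1} → V_3 = 3.780+0.000j
Node n4: branches {L1, R2, C2, L2, I1, R5, I2, I3, C4, R7} → V_4 = -0.1012-4.500j
Node n5: branches {C1, R3, R4, R5, I3, C4, I4} → V_5 = -0.1296-3.562j
Source currents: i(V1)=0.03879-0.03887j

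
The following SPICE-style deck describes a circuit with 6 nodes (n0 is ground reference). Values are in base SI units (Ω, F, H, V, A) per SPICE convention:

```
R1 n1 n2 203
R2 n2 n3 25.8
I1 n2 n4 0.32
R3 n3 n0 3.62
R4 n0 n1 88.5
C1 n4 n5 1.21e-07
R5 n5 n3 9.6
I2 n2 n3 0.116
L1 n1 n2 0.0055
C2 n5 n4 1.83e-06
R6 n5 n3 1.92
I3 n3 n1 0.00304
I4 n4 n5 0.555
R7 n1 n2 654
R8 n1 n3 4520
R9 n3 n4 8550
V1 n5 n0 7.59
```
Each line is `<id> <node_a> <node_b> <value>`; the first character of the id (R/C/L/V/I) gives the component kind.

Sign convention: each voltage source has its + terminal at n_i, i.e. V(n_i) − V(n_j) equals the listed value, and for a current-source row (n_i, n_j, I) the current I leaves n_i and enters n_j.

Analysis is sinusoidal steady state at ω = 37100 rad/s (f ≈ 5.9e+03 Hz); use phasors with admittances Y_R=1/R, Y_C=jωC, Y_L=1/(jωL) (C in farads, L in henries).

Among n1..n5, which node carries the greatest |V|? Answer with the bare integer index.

4

Element admittances at ω=37100 rad/s:
  Y(R1) = 0.004926+0.000j S between n1,n2
  Y(R2) = 0.03876+0.000j S between n2,n3
  I1: injects 0.32 A into n4 (from n2)
  Y(R3) = 0.2762+0.000j S between n3,n0
  Y(R4) = 0.01130+0.000j S between n0,n1
  Y(C1) = 0.000+0.004489j S between n4,n5
  Y(R5) = 0.1042+0.000j S between n5,n3
  I2: injects 0.116 A into n3 (from n2)
  Y(L1) = 0.000-0.004901j S between n1,n2
  Y(C2) = 0.000+0.06789j S between n5,n4
  Y(R6) = 0.5208+0.000j S between n5,n3
  I3: injects 0.00304 A into n1 (from n3)
  I4: injects 0.555 A into n5 (from n4)
  Y(R7) = 0.001529+0.000j S between n1,n2
  Y(R8) = 0.0002212+0.000j S between n1,n3
  Y(R9) = 0.0001170+0.000j S between n3,n4
  V1: constraint V(n5)−V(n0) = 7.59
Assemble and solve the 6×6 MNA system:
  V(n1)=-2.084+0.8597j  V(n2)=-5.588-0.2660j  V(n3)=4.935-0.01036j  V(n4)=7.585+3.251j  V(n5)=7.590+0.000j
  i(V1)=-1.340-0.006854j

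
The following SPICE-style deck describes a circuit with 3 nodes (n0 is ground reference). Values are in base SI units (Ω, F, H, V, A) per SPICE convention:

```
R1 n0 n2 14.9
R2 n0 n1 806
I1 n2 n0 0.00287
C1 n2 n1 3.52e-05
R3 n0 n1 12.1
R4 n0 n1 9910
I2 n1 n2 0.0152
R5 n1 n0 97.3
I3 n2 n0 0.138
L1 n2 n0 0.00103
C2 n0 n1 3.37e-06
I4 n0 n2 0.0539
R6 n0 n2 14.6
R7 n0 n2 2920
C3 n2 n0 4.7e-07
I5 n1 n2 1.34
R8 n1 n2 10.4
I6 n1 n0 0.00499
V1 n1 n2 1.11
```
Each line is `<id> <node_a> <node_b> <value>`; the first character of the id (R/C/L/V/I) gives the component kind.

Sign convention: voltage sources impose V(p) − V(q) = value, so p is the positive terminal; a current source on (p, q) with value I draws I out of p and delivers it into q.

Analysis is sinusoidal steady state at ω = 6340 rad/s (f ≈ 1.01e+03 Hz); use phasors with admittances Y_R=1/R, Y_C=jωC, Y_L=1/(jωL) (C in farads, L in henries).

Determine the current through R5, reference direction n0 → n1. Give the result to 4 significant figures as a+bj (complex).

MNA unknowns: 2 node voltages V₁..V_2 plus 1 source current (V1)
R1: Y=0.06711+0.000j on G[0,2]
R2: Y=0.001241+0.000j on G[0,1]
I1: z[2]−=0.00287, z[0]+=0.00287
C1: Y=0.000+0.2232j on G[2,1]
R3: Y=0.08264+0.000j on G[0,1]
R4: Y=0.0001009+0.000j on G[0,1]
I2: z[1]−=0.0152, z[2]+=0.0152
R5: Y=0.01028+0.000j on G[1,0]
I3: z[2]−=0.138, z[0]+=0.138
L1: Y=0.000-0.1531j on G[2,0]
C2: Y=0.000+0.02137j on G[0,1]
I4: z[0]−=0.0539, z[2]+=0.0539
R6: Y=0.06849+0.000j on G[0,2]
R7: Y=0.0003425+0.000j on G[0,2]
C3: Y=0.000+0.002980j on G[2,0]
I5: z[1]−=1.34, z[2]+=1.34
R8: Y=0.09615+0.000j on G[1,2]
I6: z[1]−=0.00499, z[0]+=0.00499
V1: row V1−V2=1.11, i_V1 at 1,2
solve → V1=0.5035-0.4423j, V2=-0.6065-0.4423j
aux → i_V1=-1.524-0.2168j

-0.005175+0.004546j A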